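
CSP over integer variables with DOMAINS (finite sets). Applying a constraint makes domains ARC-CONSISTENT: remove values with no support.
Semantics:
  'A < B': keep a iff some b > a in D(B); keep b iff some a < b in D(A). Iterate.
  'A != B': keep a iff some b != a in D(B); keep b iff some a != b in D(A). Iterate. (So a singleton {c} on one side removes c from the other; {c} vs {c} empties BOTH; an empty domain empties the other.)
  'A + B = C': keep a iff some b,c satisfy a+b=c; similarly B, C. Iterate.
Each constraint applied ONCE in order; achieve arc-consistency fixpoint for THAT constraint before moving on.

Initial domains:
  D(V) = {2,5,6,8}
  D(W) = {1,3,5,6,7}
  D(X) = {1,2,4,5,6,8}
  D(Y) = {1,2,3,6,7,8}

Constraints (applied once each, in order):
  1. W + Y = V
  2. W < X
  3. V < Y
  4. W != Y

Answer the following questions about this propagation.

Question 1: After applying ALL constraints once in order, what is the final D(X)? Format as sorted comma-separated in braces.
Constraint 1 (W + Y = V) on D(W)={1,3,5,6,7} D(Y)={1,2,3,6,7,8} D(V)={2,5,6,8}: Y {1,2,3,6,7,8}->{1,2,3,7}
Constraint 2 (W < X) on D(W)={1,3,5,6,7} D(X)={1,2,4,5,6,8}: X {1,2,4,5,6,8}->{2,4,5,6,8}
Constraint 3 (V < Y) on D(V)={2,5,6,8} D(Y)={1,2,3,7}: V {2,5,6,8}->{2,5,6}; Y {1,2,3,7}->{3,7}
Constraint 4 (W != Y) on D(W)={1,3,5,6,7} D(Y)={3,7}: no change
So after all 4 constraints: D(X) = {2,4,5,6,8}

Answer: {2,4,5,6,8}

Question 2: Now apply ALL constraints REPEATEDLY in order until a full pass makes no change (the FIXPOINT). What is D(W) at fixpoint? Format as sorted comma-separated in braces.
pass 0 (initial): D(W)={1,3,5,6,7}
pass 1: V {2,5,6,8}->{2,5,6}; X {1,2,4,5,6,8}->{2,4,5,6,8}; Y {1,2,3,6,7,8}->{3,7}
pass 2: V {2,5,6}->{}; W {1,3,5,6,7}->{}; X {2,4,5,6,8}->{4,5,6,8}; Y {3,7}->{}
pass 3: X {4,5,6,8}->{}
pass 4: no change
Fixpoint after 4 passes: D(W) = {}

Answer: {}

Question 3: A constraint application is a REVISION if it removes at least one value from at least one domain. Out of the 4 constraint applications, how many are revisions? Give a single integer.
Constraint 1 (W + Y = V) on D(W)={1,3,5,6,7} D(Y)={1,2,3,6,7,8} D(V)={2,5,6,8}: Y {1,2,3,6,7,8}->{1,2,3,7} => REVISION
Constraint 2 (W < X) on D(W)={1,3,5,6,7} D(X)={1,2,4,5,6,8}: X {1,2,4,5,6,8}->{2,4,5,6,8} => REVISION
Constraint 3 (V < Y) on D(V)={2,5,6,8} D(Y)={1,2,3,7}: V {2,5,6,8}->{2,5,6}; Y {1,2,3,7}->{3,7} => REVISION
Constraint 4 (W != Y) on D(W)={1,3,5,6,7} D(Y)={3,7}: no change => not a revision
Total revisions = 3

Answer: 3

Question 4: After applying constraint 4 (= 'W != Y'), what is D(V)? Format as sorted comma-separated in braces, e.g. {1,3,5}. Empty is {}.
Answer: {2,5,6}

Derivation:
Constraint 1 (W + Y = V) on D(W)={1,3,5,6,7} D(Y)={1,2,3,6,7,8} D(V)={2,5,6,8}: Y {1,2,3,6,7,8}->{1,2,3,7}
Constraint 2 (W < X) on D(W)={1,3,5,6,7} D(X)={1,2,4,5,6,8}: X {1,2,4,5,6,8}->{2,4,5,6,8}
Constraint 3 (V < Y) on D(V)={2,5,6,8} D(Y)={1,2,3,7}: V {2,5,6,8}->{2,5,6}; Y {1,2,3,7}->{3,7}
Constraint 4 (W != Y) on D(W)={1,3,5,6,7} D(Y)={3,7}: no change
So after constraint 4: D(V) = {2,5,6}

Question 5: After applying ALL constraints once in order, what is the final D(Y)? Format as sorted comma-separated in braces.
Constraint 1 (W + Y = V) on D(W)={1,3,5,6,7} D(Y)={1,2,3,6,7,8} D(V)={2,5,6,8}: Y {1,2,3,6,7,8}->{1,2,3,7}
Constraint 2 (W < X) on D(W)={1,3,5,6,7} D(X)={1,2,4,5,6,8}: X {1,2,4,5,6,8}->{2,4,5,6,8}
Constraint 3 (V < Y) on D(V)={2,5,6,8} D(Y)={1,2,3,7}: V {2,5,6,8}->{2,5,6}; Y {1,2,3,7}->{3,7}
Constraint 4 (W != Y) on D(W)={1,3,5,6,7} D(Y)={3,7}: no change
So after all 4 constraints: D(Y) = {3,7}

Answer: {3,7}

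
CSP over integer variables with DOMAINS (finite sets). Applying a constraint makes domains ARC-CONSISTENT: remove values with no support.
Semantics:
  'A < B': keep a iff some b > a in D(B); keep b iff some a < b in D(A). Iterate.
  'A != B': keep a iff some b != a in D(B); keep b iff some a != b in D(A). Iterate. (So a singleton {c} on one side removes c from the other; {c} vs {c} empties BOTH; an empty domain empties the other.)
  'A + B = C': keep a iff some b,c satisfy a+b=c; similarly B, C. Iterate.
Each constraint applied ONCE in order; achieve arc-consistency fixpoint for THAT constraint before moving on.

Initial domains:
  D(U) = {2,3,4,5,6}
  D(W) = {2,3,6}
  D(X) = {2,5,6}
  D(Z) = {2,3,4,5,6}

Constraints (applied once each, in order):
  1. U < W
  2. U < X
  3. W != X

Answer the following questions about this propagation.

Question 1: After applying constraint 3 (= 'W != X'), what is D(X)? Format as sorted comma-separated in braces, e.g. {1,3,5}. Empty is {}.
Constraint 1 (U < W) on D(U)={2,3,4,5,6} D(W)={2,3,6}: U {2,3,4,5,6}->{2,3,4,5}; W {2,3,6}->{3,6}
Constraint 2 (U < X) on D(U)={2,3,4,5} D(X)={2,5,6}: X {2,5,6}->{5,6}
Constraint 3 (W != X) on D(W)={3,6} D(X)={5,6}: no change
So after constraint 3: D(X) = {5,6}

Answer: {5,6}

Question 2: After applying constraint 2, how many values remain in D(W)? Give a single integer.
Answer: 2

Derivation:
Constraint 1 (U < W) on D(U)={2,3,4,5,6} D(W)={2,3,6}: U {2,3,4,5,6}->{2,3,4,5}; W {2,3,6}->{3,6}
Constraint 2 (U < X) on D(U)={2,3,4,5} D(X)={2,5,6}: X {2,5,6}->{5,6}
So after constraint 2: D(W)={3,6}, size = 2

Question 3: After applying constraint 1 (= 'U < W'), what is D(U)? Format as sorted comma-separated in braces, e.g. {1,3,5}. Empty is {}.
Answer: {2,3,4,5}

Derivation:
Constraint 1 (U < W) on D(U)={2,3,4,5,6} D(W)={2,3,6}: U {2,3,4,5,6}->{2,3,4,5}; W {2,3,6}->{3,6}
So after constraint 1: D(U) = {2,3,4,5}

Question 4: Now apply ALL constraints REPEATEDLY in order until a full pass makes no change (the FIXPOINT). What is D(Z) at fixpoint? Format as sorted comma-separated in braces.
pass 0 (initial): D(Z)={2,3,4,5,6}
pass 1: U {2,3,4,5,6}->{2,3,4,5}; W {2,3,6}->{3,6}; X {2,5,6}->{5,6}
pass 2: no change
Fixpoint after 2 passes: D(Z) = {2,3,4,5,6}

Answer: {2,3,4,5,6}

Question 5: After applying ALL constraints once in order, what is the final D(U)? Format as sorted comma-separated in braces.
Constraint 1 (U < W) on D(U)={2,3,4,5,6} D(W)={2,3,6}: U {2,3,4,5,6}->{2,3,4,5}; W {2,3,6}->{3,6}
Constraint 2 (U < X) on D(U)={2,3,4,5} D(X)={2,5,6}: X {2,5,6}->{5,6}
Constraint 3 (W != X) on D(W)={3,6} D(X)={5,6}: no change
So after all 3 constraints: D(U) = {2,3,4,5}

Answer: {2,3,4,5}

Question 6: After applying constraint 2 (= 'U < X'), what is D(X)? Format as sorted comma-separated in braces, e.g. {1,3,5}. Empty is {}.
Answer: {5,6}

Derivation:
Constraint 1 (U < W) on D(U)={2,3,4,5,6} D(W)={2,3,6}: U {2,3,4,5,6}->{2,3,4,5}; W {2,3,6}->{3,6}
Constraint 2 (U < X) on D(U)={2,3,4,5} D(X)={2,5,6}: X {2,5,6}->{5,6}
So after constraint 2: D(X) = {5,6}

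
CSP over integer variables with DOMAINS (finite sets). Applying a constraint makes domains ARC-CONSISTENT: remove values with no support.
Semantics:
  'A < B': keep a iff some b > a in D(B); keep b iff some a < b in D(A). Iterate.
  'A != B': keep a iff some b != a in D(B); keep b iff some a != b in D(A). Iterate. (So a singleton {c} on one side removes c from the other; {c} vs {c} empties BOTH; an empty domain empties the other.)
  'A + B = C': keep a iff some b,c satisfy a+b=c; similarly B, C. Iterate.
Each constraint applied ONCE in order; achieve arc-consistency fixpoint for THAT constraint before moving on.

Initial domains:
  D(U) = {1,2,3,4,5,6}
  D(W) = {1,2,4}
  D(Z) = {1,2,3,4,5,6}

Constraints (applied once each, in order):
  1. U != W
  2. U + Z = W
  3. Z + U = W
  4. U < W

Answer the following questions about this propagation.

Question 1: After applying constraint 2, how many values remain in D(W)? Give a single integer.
Constraint 1 (U != W) on D(U)={1,2,3,4,5,6} D(W)={1,2,4}: no change
Constraint 2 (U + Z = W) on D(U)={1,2,3,4,5,6} D(Z)={1,2,3,4,5,6} D(W)={1,2,4}: U {1,2,3,4,5,6}->{1,2,3}; Z {1,2,3,4,5,6}->{1,2,3}; W {1,2,4}->{2,4}
So after constraint 2: D(W)={2,4}, size = 2

Answer: 2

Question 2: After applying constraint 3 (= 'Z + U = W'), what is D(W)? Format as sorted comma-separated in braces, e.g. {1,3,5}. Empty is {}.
Answer: {2,4}

Derivation:
Constraint 1 (U != W) on D(U)={1,2,3,4,5,6} D(W)={1,2,4}: no change
Constraint 2 (U + Z = W) on D(U)={1,2,3,4,5,6} D(Z)={1,2,3,4,5,6} D(W)={1,2,4}: U {1,2,3,4,5,6}->{1,2,3}; Z {1,2,3,4,5,6}->{1,2,3}; W {1,2,4}->{2,4}
Constraint 3 (Z + U = W) on D(Z)={1,2,3} D(U)={1,2,3} D(W)={2,4}: no change
So after constraint 3: D(W) = {2,4}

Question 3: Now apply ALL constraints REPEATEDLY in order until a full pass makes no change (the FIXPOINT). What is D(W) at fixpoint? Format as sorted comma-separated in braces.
pass 0 (initial): D(W)={1,2,4}
pass 1: U {1,2,3,4,5,6}->{1,2,3}; W {1,2,4}->{2,4}; Z {1,2,3,4,5,6}->{1,2,3}
pass 2: no change
Fixpoint after 2 passes: D(W) = {2,4}

Answer: {2,4}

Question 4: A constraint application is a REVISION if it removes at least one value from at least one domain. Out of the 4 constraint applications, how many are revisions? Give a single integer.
Constraint 1 (U != W) on D(U)={1,2,3,4,5,6} D(W)={1,2,4}: no change => not a revision
Constraint 2 (U + Z = W) on D(U)={1,2,3,4,5,6} D(Z)={1,2,3,4,5,6} D(W)={1,2,4}: U {1,2,3,4,5,6}->{1,2,3}; Z {1,2,3,4,5,6}->{1,2,3}; W {1,2,4}->{2,4} => REVISION
Constraint 3 (Z + U = W) on D(Z)={1,2,3} D(U)={1,2,3} D(W)={2,4}: no change => not a revision
Constraint 4 (U < W) on D(U)={1,2,3} D(W)={2,4}: no change => not a revision
Total revisions = 1

Answer: 1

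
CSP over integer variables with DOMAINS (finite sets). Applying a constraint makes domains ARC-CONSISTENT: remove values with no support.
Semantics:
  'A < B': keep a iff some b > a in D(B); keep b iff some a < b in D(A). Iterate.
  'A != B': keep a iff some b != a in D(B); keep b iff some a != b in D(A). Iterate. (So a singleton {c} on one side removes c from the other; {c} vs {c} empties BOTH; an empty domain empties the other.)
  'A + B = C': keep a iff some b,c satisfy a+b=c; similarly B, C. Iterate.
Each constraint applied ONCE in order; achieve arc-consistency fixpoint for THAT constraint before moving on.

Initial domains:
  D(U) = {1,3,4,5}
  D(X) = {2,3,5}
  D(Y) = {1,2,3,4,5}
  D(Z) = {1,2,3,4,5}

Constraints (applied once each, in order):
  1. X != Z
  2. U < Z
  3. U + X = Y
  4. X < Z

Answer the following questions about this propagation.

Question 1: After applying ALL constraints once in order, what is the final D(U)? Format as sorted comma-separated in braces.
Constraint 1 (X != Z) on D(X)={2,3,5} D(Z)={1,2,3,4,5}: no change
Constraint 2 (U < Z) on D(U)={1,3,4,5} D(Z)={1,2,3,4,5}: U {1,3,4,5}->{1,3,4}; Z {1,2,3,4,5}->{2,3,4,5}
Constraint 3 (U + X = Y) on D(U)={1,3,4} D(X)={2,3,5} D(Y)={1,2,3,4,5}: U {1,3,4}->{1,3}; X {2,3,5}->{2,3}; Y {1,2,3,4,5}->{3,4,5}
Constraint 4 (X < Z) on D(X)={2,3} D(Z)={2,3,4,5}: Z {2,3,4,5}->{3,4,5}
So after all 4 constraints: D(U) = {1,3}

Answer: {1,3}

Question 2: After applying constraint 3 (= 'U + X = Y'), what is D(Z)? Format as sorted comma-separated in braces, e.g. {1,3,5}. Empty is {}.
Constraint 1 (X != Z) on D(X)={2,3,5} D(Z)={1,2,3,4,5}: no change
Constraint 2 (U < Z) on D(U)={1,3,4,5} D(Z)={1,2,3,4,5}: U {1,3,4,5}->{1,3,4}; Z {1,2,3,4,5}->{2,3,4,5}
Constraint 3 (U + X = Y) on D(U)={1,3,4} D(X)={2,3,5} D(Y)={1,2,3,4,5}: U {1,3,4}->{1,3}; X {2,3,5}->{2,3}; Y {1,2,3,4,5}->{3,4,5}
So after constraint 3: D(Z) = {2,3,4,5}

Answer: {2,3,4,5}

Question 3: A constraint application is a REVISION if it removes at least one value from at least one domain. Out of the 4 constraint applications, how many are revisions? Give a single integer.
Answer: 3

Derivation:
Constraint 1 (X != Z) on D(X)={2,3,5} D(Z)={1,2,3,4,5}: no change => not a revision
Constraint 2 (U < Z) on D(U)={1,3,4,5} D(Z)={1,2,3,4,5}: U {1,3,4,5}->{1,3,4}; Z {1,2,3,4,5}->{2,3,4,5} => REVISION
Constraint 3 (U + X = Y) on D(U)={1,3,4} D(X)={2,3,5} D(Y)={1,2,3,4,5}: U {1,3,4}->{1,3}; X {2,3,5}->{2,3}; Y {1,2,3,4,5}->{3,4,5} => REVISION
Constraint 4 (X < Z) on D(X)={2,3} D(Z)={2,3,4,5}: Z {2,3,4,5}->{3,4,5} => REVISION
Total revisions = 3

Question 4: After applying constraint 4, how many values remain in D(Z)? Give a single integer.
Constraint 1 (X != Z) on D(X)={2,3,5} D(Z)={1,2,3,4,5}: no change
Constraint 2 (U < Z) on D(U)={1,3,4,5} D(Z)={1,2,3,4,5}: U {1,3,4,5}->{1,3,4}; Z {1,2,3,4,5}->{2,3,4,5}
Constraint 3 (U + X = Y) on D(U)={1,3,4} D(X)={2,3,5} D(Y)={1,2,3,4,5}: U {1,3,4}->{1,3}; X {2,3,5}->{2,3}; Y {1,2,3,4,5}->{3,4,5}
Constraint 4 (X < Z) on D(X)={2,3} D(Z)={2,3,4,5}: Z {2,3,4,5}->{3,4,5}
So after constraint 4: D(Z)={3,4,5}, size = 3

Answer: 3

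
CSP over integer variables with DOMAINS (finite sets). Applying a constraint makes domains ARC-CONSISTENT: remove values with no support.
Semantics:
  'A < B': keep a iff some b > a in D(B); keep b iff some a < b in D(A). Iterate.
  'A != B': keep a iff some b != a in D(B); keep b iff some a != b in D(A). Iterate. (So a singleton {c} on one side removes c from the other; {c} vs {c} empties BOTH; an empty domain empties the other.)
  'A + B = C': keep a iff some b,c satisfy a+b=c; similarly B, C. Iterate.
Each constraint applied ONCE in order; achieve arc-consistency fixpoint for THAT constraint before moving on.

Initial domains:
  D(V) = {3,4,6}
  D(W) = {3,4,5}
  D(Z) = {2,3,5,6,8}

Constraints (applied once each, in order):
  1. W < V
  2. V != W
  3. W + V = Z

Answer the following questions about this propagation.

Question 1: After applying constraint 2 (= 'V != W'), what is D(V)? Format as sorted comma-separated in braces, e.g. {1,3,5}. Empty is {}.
Constraint 1 (W < V) on D(W)={3,4,5} D(V)={3,4,6}: V {3,4,6}->{4,6}
Constraint 2 (V != W) on D(V)={4,6} D(W)={3,4,5}: no change
So after constraint 2: D(V) = {4,6}

Answer: {4,6}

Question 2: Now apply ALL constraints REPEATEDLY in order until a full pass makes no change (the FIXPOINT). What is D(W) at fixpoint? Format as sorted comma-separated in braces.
Answer: {}

Derivation:
pass 0 (initial): D(W)={3,4,5}
pass 1: V {3,4,6}->{4}; W {3,4,5}->{4}; Z {2,3,5,6,8}->{8}
pass 2: V {4}->{}; W {4}->{}; Z {8}->{}
pass 3: no change
Fixpoint after 3 passes: D(W) = {}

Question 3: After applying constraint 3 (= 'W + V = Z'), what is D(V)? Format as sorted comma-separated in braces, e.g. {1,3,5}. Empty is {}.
Answer: {4}

Derivation:
Constraint 1 (W < V) on D(W)={3,4,5} D(V)={3,4,6}: V {3,4,6}->{4,6}
Constraint 2 (V != W) on D(V)={4,6} D(W)={3,4,5}: no change
Constraint 3 (W + V = Z) on D(W)={3,4,5} D(V)={4,6} D(Z)={2,3,5,6,8}: W {3,4,5}->{4}; V {4,6}->{4}; Z {2,3,5,6,8}->{8}
So after constraint 3: D(V) = {4}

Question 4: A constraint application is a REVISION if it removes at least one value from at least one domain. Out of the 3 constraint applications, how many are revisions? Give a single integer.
Answer: 2

Derivation:
Constraint 1 (W < V) on D(W)={3,4,5} D(V)={3,4,6}: V {3,4,6}->{4,6} => REVISION
Constraint 2 (V != W) on D(V)={4,6} D(W)={3,4,5}: no change => not a revision
Constraint 3 (W + V = Z) on D(W)={3,4,5} D(V)={4,6} D(Z)={2,3,5,6,8}: W {3,4,5}->{4}; V {4,6}->{4}; Z {2,3,5,6,8}->{8} => REVISION
Total revisions = 2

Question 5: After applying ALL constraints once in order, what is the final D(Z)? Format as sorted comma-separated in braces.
Answer: {8}

Derivation:
Constraint 1 (W < V) on D(W)={3,4,5} D(V)={3,4,6}: V {3,4,6}->{4,6}
Constraint 2 (V != W) on D(V)={4,6} D(W)={3,4,5}: no change
Constraint 3 (W + V = Z) on D(W)={3,4,5} D(V)={4,6} D(Z)={2,3,5,6,8}: W {3,4,5}->{4}; V {4,6}->{4}; Z {2,3,5,6,8}->{8}
So after all 3 constraints: D(Z) = {8}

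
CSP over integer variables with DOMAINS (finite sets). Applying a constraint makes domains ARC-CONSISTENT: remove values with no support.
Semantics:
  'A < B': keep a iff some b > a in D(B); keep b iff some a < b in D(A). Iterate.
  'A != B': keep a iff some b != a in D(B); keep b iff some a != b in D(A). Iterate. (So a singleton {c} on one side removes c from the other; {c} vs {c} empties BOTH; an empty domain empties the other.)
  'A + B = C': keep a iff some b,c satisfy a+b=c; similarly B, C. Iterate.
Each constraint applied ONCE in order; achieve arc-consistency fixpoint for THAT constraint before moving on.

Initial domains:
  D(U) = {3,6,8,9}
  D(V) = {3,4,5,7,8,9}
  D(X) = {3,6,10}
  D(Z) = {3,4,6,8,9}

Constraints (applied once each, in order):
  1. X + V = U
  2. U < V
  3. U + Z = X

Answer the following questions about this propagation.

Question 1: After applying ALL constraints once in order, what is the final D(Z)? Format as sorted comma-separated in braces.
Answer: {}

Derivation:
Constraint 1 (X + V = U) on D(X)={3,6,10} D(V)={3,4,5,7,8,9} D(U)={3,6,8,9}: X {3,6,10}->{3,6}; V {3,4,5,7,8,9}->{3,5}; U {3,6,8,9}->{6,8,9}
Constraint 2 (U < V) on D(U)={6,8,9} D(V)={3,5}: U {6,8,9}->{}; V {3,5}->{}
Constraint 3 (U + Z = X) on D(U)={} D(Z)={3,4,6,8,9} D(X)={3,6}: Z {3,4,6,8,9}->{}; X {3,6}->{}
So after all 3 constraints: D(Z) = {}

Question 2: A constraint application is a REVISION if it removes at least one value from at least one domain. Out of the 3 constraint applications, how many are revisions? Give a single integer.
Answer: 3

Derivation:
Constraint 1 (X + V = U) on D(X)={3,6,10} D(V)={3,4,5,7,8,9} D(U)={3,6,8,9}: X {3,6,10}->{3,6}; V {3,4,5,7,8,9}->{3,5}; U {3,6,8,9}->{6,8,9} => REVISION
Constraint 2 (U < V) on D(U)={6,8,9} D(V)={3,5}: U {6,8,9}->{}; V {3,5}->{} => REVISION
Constraint 3 (U + Z = X) on D(U)={} D(Z)={3,4,6,8,9} D(X)={3,6}: Z {3,4,6,8,9}->{}; X {3,6}->{} => REVISION
Total revisions = 3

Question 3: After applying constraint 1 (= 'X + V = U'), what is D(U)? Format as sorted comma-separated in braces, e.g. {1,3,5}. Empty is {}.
Constraint 1 (X + V = U) on D(X)={3,6,10} D(V)={3,4,5,7,8,9} D(U)={3,6,8,9}: X {3,6,10}->{3,6}; V {3,4,5,7,8,9}->{3,5}; U {3,6,8,9}->{6,8,9}
So after constraint 1: D(U) = {6,8,9}

Answer: {6,8,9}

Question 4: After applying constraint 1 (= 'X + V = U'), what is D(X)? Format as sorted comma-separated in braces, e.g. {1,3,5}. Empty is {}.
Constraint 1 (X + V = U) on D(X)={3,6,10} D(V)={3,4,5,7,8,9} D(U)={3,6,8,9}: X {3,6,10}->{3,6}; V {3,4,5,7,8,9}->{3,5}; U {3,6,8,9}->{6,8,9}
So after constraint 1: D(X) = {3,6}

Answer: {3,6}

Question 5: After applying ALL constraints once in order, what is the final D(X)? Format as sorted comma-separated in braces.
Answer: {}

Derivation:
Constraint 1 (X + V = U) on D(X)={3,6,10} D(V)={3,4,5,7,8,9} D(U)={3,6,8,9}: X {3,6,10}->{3,6}; V {3,4,5,7,8,9}->{3,5}; U {3,6,8,9}->{6,8,9}
Constraint 2 (U < V) on D(U)={6,8,9} D(V)={3,5}: U {6,8,9}->{}; V {3,5}->{}
Constraint 3 (U + Z = X) on D(U)={} D(Z)={3,4,6,8,9} D(X)={3,6}: Z {3,4,6,8,9}->{}; X {3,6}->{}
So after all 3 constraints: D(X) = {}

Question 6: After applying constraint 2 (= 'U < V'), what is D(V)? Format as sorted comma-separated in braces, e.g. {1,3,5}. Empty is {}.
Answer: {}

Derivation:
Constraint 1 (X + V = U) on D(X)={3,6,10} D(V)={3,4,5,7,8,9} D(U)={3,6,8,9}: X {3,6,10}->{3,6}; V {3,4,5,7,8,9}->{3,5}; U {3,6,8,9}->{6,8,9}
Constraint 2 (U < V) on D(U)={6,8,9} D(V)={3,5}: U {6,8,9}->{}; V {3,5}->{}
So after constraint 2: D(V) = {}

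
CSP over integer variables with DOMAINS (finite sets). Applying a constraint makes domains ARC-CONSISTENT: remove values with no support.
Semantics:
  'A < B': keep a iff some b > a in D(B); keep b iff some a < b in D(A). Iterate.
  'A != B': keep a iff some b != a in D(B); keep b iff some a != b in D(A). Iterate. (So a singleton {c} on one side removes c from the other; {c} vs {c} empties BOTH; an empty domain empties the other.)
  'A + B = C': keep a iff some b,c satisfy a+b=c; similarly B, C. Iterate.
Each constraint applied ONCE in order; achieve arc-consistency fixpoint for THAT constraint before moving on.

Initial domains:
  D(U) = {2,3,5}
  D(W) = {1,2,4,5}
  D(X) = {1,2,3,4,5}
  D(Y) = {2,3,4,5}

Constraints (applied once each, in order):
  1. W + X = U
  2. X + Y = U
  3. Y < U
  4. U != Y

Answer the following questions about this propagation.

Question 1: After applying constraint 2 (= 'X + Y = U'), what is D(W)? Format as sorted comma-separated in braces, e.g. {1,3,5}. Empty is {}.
Answer: {1,2,4}

Derivation:
Constraint 1 (W + X = U) on D(W)={1,2,4,5} D(X)={1,2,3,4,5} D(U)={2,3,5}: W {1,2,4,5}->{1,2,4}; X {1,2,3,4,5}->{1,2,3,4}
Constraint 2 (X + Y = U) on D(X)={1,2,3,4} D(Y)={2,3,4,5} D(U)={2,3,5}: X {1,2,3,4}->{1,2,3}; Y {2,3,4,5}->{2,3,4}; U {2,3,5}->{3,5}
So after constraint 2: D(W) = {1,2,4}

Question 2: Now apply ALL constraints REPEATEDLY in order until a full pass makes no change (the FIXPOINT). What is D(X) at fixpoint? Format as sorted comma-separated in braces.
Answer: {1,2,3}

Derivation:
pass 0 (initial): D(X)={1,2,3,4,5}
pass 1: U {2,3,5}->{3,5}; W {1,2,4,5}->{1,2,4}; X {1,2,3,4,5}->{1,2,3}; Y {2,3,4,5}->{2,3,4}
pass 2: no change
Fixpoint after 2 passes: D(X) = {1,2,3}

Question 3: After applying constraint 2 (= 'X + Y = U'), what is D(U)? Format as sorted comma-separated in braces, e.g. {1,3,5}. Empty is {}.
Constraint 1 (W + X = U) on D(W)={1,2,4,5} D(X)={1,2,3,4,5} D(U)={2,3,5}: W {1,2,4,5}->{1,2,4}; X {1,2,3,4,5}->{1,2,3,4}
Constraint 2 (X + Y = U) on D(X)={1,2,3,4} D(Y)={2,3,4,5} D(U)={2,3,5}: X {1,2,3,4}->{1,2,3}; Y {2,3,4,5}->{2,3,4}; U {2,3,5}->{3,5}
So after constraint 2: D(U) = {3,5}

Answer: {3,5}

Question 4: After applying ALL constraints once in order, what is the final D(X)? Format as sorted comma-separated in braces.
Answer: {1,2,3}

Derivation:
Constraint 1 (W + X = U) on D(W)={1,2,4,5} D(X)={1,2,3,4,5} D(U)={2,3,5}: W {1,2,4,5}->{1,2,4}; X {1,2,3,4,5}->{1,2,3,4}
Constraint 2 (X + Y = U) on D(X)={1,2,3,4} D(Y)={2,3,4,5} D(U)={2,3,5}: X {1,2,3,4}->{1,2,3}; Y {2,3,4,5}->{2,3,4}; U {2,3,5}->{3,5}
Constraint 3 (Y < U) on D(Y)={2,3,4} D(U)={3,5}: no change
Constraint 4 (U != Y) on D(U)={3,5} D(Y)={2,3,4}: no change
So after all 4 constraints: D(X) = {1,2,3}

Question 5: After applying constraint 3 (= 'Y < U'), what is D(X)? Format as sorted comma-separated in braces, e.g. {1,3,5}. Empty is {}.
Constraint 1 (W + X = U) on D(W)={1,2,4,5} D(X)={1,2,3,4,5} D(U)={2,3,5}: W {1,2,4,5}->{1,2,4}; X {1,2,3,4,5}->{1,2,3,4}
Constraint 2 (X + Y = U) on D(X)={1,2,3,4} D(Y)={2,3,4,5} D(U)={2,3,5}: X {1,2,3,4}->{1,2,3}; Y {2,3,4,5}->{2,3,4}; U {2,3,5}->{3,5}
Constraint 3 (Y < U) on D(Y)={2,3,4} D(U)={3,5}: no change
So after constraint 3: D(X) = {1,2,3}

Answer: {1,2,3}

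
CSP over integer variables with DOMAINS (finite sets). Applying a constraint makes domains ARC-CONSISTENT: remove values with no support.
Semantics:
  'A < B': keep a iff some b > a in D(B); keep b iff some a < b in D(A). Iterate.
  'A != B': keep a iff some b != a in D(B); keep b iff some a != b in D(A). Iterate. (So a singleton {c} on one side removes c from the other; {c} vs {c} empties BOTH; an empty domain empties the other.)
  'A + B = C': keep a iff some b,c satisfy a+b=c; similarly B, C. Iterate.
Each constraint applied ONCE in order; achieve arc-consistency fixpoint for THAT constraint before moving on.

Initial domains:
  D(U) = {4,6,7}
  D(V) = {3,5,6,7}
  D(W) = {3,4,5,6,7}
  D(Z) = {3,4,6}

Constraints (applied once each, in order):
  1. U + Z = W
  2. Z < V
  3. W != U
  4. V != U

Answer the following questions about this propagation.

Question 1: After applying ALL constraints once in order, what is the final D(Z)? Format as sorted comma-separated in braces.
Constraint 1 (U + Z = W) on D(U)={4,6,7} D(Z)={3,4,6} D(W)={3,4,5,6,7}: U {4,6,7}->{4}; Z {3,4,6}->{3}; W {3,4,5,6,7}->{7}
Constraint 2 (Z < V) on D(Z)={3} D(V)={3,5,6,7}: V {3,5,6,7}->{5,6,7}
Constraint 3 (W != U) on D(W)={7} D(U)={4}: no change
Constraint 4 (V != U) on D(V)={5,6,7} D(U)={4}: no change
So after all 4 constraints: D(Z) = {3}

Answer: {3}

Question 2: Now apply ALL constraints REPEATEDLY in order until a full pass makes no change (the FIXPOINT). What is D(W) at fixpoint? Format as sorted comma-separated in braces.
Answer: {7}

Derivation:
pass 0 (initial): D(W)={3,4,5,6,7}
pass 1: U {4,6,7}->{4}; V {3,5,6,7}->{5,6,7}; W {3,4,5,6,7}->{7}; Z {3,4,6}->{3}
pass 2: no change
Fixpoint after 2 passes: D(W) = {7}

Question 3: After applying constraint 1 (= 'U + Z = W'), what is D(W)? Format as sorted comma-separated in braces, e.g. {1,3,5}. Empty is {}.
Answer: {7}

Derivation:
Constraint 1 (U + Z = W) on D(U)={4,6,7} D(Z)={3,4,6} D(W)={3,4,5,6,7}: U {4,6,7}->{4}; Z {3,4,6}->{3}; W {3,4,5,6,7}->{7}
So after constraint 1: D(W) = {7}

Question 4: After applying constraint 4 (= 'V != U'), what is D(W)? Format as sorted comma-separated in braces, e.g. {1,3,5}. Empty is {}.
Constraint 1 (U + Z = W) on D(U)={4,6,7} D(Z)={3,4,6} D(W)={3,4,5,6,7}: U {4,6,7}->{4}; Z {3,4,6}->{3}; W {3,4,5,6,7}->{7}
Constraint 2 (Z < V) on D(Z)={3} D(V)={3,5,6,7}: V {3,5,6,7}->{5,6,7}
Constraint 3 (W != U) on D(W)={7} D(U)={4}: no change
Constraint 4 (V != U) on D(V)={5,6,7} D(U)={4}: no change
So after constraint 4: D(W) = {7}

Answer: {7}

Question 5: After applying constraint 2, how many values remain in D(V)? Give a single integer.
Answer: 3

Derivation:
Constraint 1 (U + Z = W) on D(U)={4,6,7} D(Z)={3,4,6} D(W)={3,4,5,6,7}: U {4,6,7}->{4}; Z {3,4,6}->{3}; W {3,4,5,6,7}->{7}
Constraint 2 (Z < V) on D(Z)={3} D(V)={3,5,6,7}: V {3,5,6,7}->{5,6,7}
So after constraint 2: D(V)={5,6,7}, size = 3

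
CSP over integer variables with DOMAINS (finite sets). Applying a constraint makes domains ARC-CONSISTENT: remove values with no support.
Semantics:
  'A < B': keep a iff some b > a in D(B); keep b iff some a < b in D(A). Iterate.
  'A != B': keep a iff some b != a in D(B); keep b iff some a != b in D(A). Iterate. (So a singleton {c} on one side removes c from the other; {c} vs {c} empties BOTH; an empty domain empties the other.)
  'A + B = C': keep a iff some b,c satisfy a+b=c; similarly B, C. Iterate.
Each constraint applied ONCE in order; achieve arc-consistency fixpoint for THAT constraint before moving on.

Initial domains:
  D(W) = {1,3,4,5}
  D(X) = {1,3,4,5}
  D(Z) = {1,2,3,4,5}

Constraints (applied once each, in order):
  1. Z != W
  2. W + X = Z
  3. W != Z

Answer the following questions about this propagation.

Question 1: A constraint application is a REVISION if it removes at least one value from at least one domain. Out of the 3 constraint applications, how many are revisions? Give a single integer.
Answer: 1

Derivation:
Constraint 1 (Z != W) on D(Z)={1,2,3,4,5} D(W)={1,3,4,5}: no change => not a revision
Constraint 2 (W + X = Z) on D(W)={1,3,4,5} D(X)={1,3,4,5} D(Z)={1,2,3,4,5}: W {1,3,4,5}->{1,3,4}; X {1,3,4,5}->{1,3,4}; Z {1,2,3,4,5}->{2,4,5} => REVISION
Constraint 3 (W != Z) on D(W)={1,3,4} D(Z)={2,4,5}: no change => not a revision
Total revisions = 1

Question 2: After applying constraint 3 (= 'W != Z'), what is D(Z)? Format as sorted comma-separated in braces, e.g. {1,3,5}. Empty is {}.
Answer: {2,4,5}

Derivation:
Constraint 1 (Z != W) on D(Z)={1,2,3,4,5} D(W)={1,3,4,5}: no change
Constraint 2 (W + X = Z) on D(W)={1,3,4,5} D(X)={1,3,4,5} D(Z)={1,2,3,4,5}: W {1,3,4,5}->{1,3,4}; X {1,3,4,5}->{1,3,4}; Z {1,2,3,4,5}->{2,4,5}
Constraint 3 (W != Z) on D(W)={1,3,4} D(Z)={2,4,5}: no change
So after constraint 3: D(Z) = {2,4,5}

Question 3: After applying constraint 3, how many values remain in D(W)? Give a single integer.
Constraint 1 (Z != W) on D(Z)={1,2,3,4,5} D(W)={1,3,4,5}: no change
Constraint 2 (W + X = Z) on D(W)={1,3,4,5} D(X)={1,3,4,5} D(Z)={1,2,3,4,5}: W {1,3,4,5}->{1,3,4}; X {1,3,4,5}->{1,3,4}; Z {1,2,3,4,5}->{2,4,5}
Constraint 3 (W != Z) on D(W)={1,3,4} D(Z)={2,4,5}: no change
So after constraint 3: D(W)={1,3,4}, size = 3

Answer: 3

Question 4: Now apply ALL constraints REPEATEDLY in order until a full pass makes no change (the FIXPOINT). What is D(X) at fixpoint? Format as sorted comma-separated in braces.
Answer: {1,3,4}

Derivation:
pass 0 (initial): D(X)={1,3,4,5}
pass 1: W {1,3,4,5}->{1,3,4}; X {1,3,4,5}->{1,3,4}; Z {1,2,3,4,5}->{2,4,5}
pass 2: no change
Fixpoint after 2 passes: D(X) = {1,3,4}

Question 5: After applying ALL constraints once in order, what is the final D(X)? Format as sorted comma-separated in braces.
Answer: {1,3,4}

Derivation:
Constraint 1 (Z != W) on D(Z)={1,2,3,4,5} D(W)={1,3,4,5}: no change
Constraint 2 (W + X = Z) on D(W)={1,3,4,5} D(X)={1,3,4,5} D(Z)={1,2,3,4,5}: W {1,3,4,5}->{1,3,4}; X {1,3,4,5}->{1,3,4}; Z {1,2,3,4,5}->{2,4,5}
Constraint 3 (W != Z) on D(W)={1,3,4} D(Z)={2,4,5}: no change
So after all 3 constraints: D(X) = {1,3,4}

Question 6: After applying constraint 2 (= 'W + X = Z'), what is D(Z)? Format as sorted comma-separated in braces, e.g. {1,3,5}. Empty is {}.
Answer: {2,4,5}

Derivation:
Constraint 1 (Z != W) on D(Z)={1,2,3,4,5} D(W)={1,3,4,5}: no change
Constraint 2 (W + X = Z) on D(W)={1,3,4,5} D(X)={1,3,4,5} D(Z)={1,2,3,4,5}: W {1,3,4,5}->{1,3,4}; X {1,3,4,5}->{1,3,4}; Z {1,2,3,4,5}->{2,4,5}
So after constraint 2: D(Z) = {2,4,5}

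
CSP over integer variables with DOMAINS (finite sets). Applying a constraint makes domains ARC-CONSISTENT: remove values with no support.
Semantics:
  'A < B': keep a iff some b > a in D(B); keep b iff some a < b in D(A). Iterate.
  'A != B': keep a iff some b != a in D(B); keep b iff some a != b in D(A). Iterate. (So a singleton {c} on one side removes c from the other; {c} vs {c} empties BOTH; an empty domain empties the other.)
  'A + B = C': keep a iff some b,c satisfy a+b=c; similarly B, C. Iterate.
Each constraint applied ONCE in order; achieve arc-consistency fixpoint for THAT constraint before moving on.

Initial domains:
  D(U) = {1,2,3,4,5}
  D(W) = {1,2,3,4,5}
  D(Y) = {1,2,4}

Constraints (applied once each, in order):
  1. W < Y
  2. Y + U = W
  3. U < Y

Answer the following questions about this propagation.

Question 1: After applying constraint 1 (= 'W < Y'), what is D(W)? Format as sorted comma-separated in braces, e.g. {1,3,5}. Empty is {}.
Constraint 1 (W < Y) on D(W)={1,2,3,4,5} D(Y)={1,2,4}: W {1,2,3,4,5}->{1,2,3}; Y {1,2,4}->{2,4}
So after constraint 1: D(W) = {1,2,3}

Answer: {1,2,3}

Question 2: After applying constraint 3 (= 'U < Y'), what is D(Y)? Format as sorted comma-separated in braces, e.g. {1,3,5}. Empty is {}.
Constraint 1 (W < Y) on D(W)={1,2,3,4,5} D(Y)={1,2,4}: W {1,2,3,4,5}->{1,2,3}; Y {1,2,4}->{2,4}
Constraint 2 (Y + U = W) on D(Y)={2,4} D(U)={1,2,3,4,5} D(W)={1,2,3}: Y {2,4}->{2}; U {1,2,3,4,5}->{1}; W {1,2,3}->{3}
Constraint 3 (U < Y) on D(U)={1} D(Y)={2}: no change
So after constraint 3: D(Y) = {2}

Answer: {2}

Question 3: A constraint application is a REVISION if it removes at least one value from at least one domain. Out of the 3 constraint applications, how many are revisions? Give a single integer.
Constraint 1 (W < Y) on D(W)={1,2,3,4,5} D(Y)={1,2,4}: W {1,2,3,4,5}->{1,2,3}; Y {1,2,4}->{2,4} => REVISION
Constraint 2 (Y + U = W) on D(Y)={2,4} D(U)={1,2,3,4,5} D(W)={1,2,3}: Y {2,4}->{2}; U {1,2,3,4,5}->{1}; W {1,2,3}->{3} => REVISION
Constraint 3 (U < Y) on D(U)={1} D(Y)={2}: no change => not a revision
Total revisions = 2

Answer: 2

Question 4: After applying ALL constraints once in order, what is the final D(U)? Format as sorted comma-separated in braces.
Answer: {1}

Derivation:
Constraint 1 (W < Y) on D(W)={1,2,3,4,5} D(Y)={1,2,4}: W {1,2,3,4,5}->{1,2,3}; Y {1,2,4}->{2,4}
Constraint 2 (Y + U = W) on D(Y)={2,4} D(U)={1,2,3,4,5} D(W)={1,2,3}: Y {2,4}->{2}; U {1,2,3,4,5}->{1}; W {1,2,3}->{3}
Constraint 3 (U < Y) on D(U)={1} D(Y)={2}: no change
So after all 3 constraints: D(U) = {1}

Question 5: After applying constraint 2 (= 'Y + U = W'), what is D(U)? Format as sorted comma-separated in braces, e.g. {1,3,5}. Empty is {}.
Constraint 1 (W < Y) on D(W)={1,2,3,4,5} D(Y)={1,2,4}: W {1,2,3,4,5}->{1,2,3}; Y {1,2,4}->{2,4}
Constraint 2 (Y + U = W) on D(Y)={2,4} D(U)={1,2,3,4,5} D(W)={1,2,3}: Y {2,4}->{2}; U {1,2,3,4,5}->{1}; W {1,2,3}->{3}
So after constraint 2: D(U) = {1}

Answer: {1}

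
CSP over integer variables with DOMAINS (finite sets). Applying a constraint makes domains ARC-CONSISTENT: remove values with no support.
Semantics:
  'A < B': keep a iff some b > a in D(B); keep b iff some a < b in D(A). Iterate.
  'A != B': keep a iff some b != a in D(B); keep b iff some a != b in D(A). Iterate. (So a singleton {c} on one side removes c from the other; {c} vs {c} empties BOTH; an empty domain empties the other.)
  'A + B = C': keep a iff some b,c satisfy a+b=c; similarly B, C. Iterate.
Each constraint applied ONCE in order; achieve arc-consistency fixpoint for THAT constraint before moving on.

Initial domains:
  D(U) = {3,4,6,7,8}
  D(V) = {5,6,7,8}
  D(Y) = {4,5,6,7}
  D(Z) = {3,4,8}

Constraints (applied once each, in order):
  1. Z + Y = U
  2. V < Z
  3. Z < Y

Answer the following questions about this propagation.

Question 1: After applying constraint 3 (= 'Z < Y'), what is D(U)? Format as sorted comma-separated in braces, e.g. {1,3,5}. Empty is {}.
Constraint 1 (Z + Y = U) on D(Z)={3,4,8} D(Y)={4,5,6,7} D(U)={3,4,6,7,8}: Z {3,4,8}->{3,4}; Y {4,5,6,7}->{4,5}; U {3,4,6,7,8}->{7,8}
Constraint 2 (V < Z) on D(V)={5,6,7,8} D(Z)={3,4}: V {5,6,7,8}->{}; Z {3,4}->{}
Constraint 3 (Z < Y) on D(Z)={} D(Y)={4,5}: Y {4,5}->{}
So after constraint 3: D(U) = {7,8}

Answer: {7,8}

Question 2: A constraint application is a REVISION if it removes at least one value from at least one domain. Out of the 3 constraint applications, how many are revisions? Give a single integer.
Answer: 3

Derivation:
Constraint 1 (Z + Y = U) on D(Z)={3,4,8} D(Y)={4,5,6,7} D(U)={3,4,6,7,8}: Z {3,4,8}->{3,4}; Y {4,5,6,7}->{4,5}; U {3,4,6,7,8}->{7,8} => REVISION
Constraint 2 (V < Z) on D(V)={5,6,7,8} D(Z)={3,4}: V {5,6,7,8}->{}; Z {3,4}->{} => REVISION
Constraint 3 (Z < Y) on D(Z)={} D(Y)={4,5}: Y {4,5}->{} => REVISION
Total revisions = 3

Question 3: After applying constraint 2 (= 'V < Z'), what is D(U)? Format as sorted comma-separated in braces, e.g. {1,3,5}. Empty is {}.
Answer: {7,8}

Derivation:
Constraint 1 (Z + Y = U) on D(Z)={3,4,8} D(Y)={4,5,6,7} D(U)={3,4,6,7,8}: Z {3,4,8}->{3,4}; Y {4,5,6,7}->{4,5}; U {3,4,6,7,8}->{7,8}
Constraint 2 (V < Z) on D(V)={5,6,7,8} D(Z)={3,4}: V {5,6,7,8}->{}; Z {3,4}->{}
So after constraint 2: D(U) = {7,8}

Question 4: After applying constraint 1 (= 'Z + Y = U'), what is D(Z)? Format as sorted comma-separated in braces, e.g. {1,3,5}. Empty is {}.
Constraint 1 (Z + Y = U) on D(Z)={3,4,8} D(Y)={4,5,6,7} D(U)={3,4,6,7,8}: Z {3,4,8}->{3,4}; Y {4,5,6,7}->{4,5}; U {3,4,6,7,8}->{7,8}
So after constraint 1: D(Z) = {3,4}

Answer: {3,4}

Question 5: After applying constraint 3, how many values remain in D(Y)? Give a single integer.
Constraint 1 (Z + Y = U) on D(Z)={3,4,8} D(Y)={4,5,6,7} D(U)={3,4,6,7,8}: Z {3,4,8}->{3,4}; Y {4,5,6,7}->{4,5}; U {3,4,6,7,8}->{7,8}
Constraint 2 (V < Z) on D(V)={5,6,7,8} D(Z)={3,4}: V {5,6,7,8}->{}; Z {3,4}->{}
Constraint 3 (Z < Y) on D(Z)={} D(Y)={4,5}: Y {4,5}->{}
So after constraint 3: D(Y)={}, size = 0

Answer: 0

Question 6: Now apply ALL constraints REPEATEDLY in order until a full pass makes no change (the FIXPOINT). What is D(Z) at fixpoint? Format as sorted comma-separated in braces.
Answer: {}

Derivation:
pass 0 (initial): D(Z)={3,4,8}
pass 1: U {3,4,6,7,8}->{7,8}; V {5,6,7,8}->{}; Y {4,5,6,7}->{}; Z {3,4,8}->{}
pass 2: U {7,8}->{}
pass 3: no change
Fixpoint after 3 passes: D(Z) = {}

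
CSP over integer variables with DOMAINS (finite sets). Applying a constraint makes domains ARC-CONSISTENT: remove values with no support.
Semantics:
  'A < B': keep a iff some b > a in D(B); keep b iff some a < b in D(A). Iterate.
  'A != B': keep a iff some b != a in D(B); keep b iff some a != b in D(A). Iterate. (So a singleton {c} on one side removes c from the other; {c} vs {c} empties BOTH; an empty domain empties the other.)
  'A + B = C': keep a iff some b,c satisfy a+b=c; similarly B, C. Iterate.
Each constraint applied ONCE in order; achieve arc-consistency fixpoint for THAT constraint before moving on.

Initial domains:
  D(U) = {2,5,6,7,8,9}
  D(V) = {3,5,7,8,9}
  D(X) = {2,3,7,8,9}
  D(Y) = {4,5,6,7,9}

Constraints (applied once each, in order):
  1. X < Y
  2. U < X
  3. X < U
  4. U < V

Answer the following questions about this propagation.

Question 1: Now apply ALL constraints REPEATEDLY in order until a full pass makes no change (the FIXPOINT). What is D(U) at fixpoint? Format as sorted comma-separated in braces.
Answer: {}

Derivation:
pass 0 (initial): D(U)={2,5,6,7,8,9}
pass 1: U {2,5,6,7,8,9}->{5,6,7}; V {3,5,7,8,9}->{7,8,9}; X {2,3,7,8,9}->{3}
pass 2: U {5,6,7}->{}; V {7,8,9}->{}; X {3}->{}
pass 3: Y {4,5,6,7,9}->{}
pass 4: no change
Fixpoint after 4 passes: D(U) = {}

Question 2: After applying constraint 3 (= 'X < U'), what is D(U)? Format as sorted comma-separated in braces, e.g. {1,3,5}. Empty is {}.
Answer: {5,6,7}

Derivation:
Constraint 1 (X < Y) on D(X)={2,3,7,8,9} D(Y)={4,5,6,7,9}: X {2,3,7,8,9}->{2,3,7,8}
Constraint 2 (U < X) on D(U)={2,5,6,7,8,9} D(X)={2,3,7,8}: U {2,5,6,7,8,9}->{2,5,6,7}; X {2,3,7,8}->{3,7,8}
Constraint 3 (X < U) on D(X)={3,7,8} D(U)={2,5,6,7}: X {3,7,8}->{3}; U {2,5,6,7}->{5,6,7}
So after constraint 3: D(U) = {5,6,7}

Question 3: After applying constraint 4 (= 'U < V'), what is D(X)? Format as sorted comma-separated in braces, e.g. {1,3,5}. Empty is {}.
Answer: {3}

Derivation:
Constraint 1 (X < Y) on D(X)={2,3,7,8,9} D(Y)={4,5,6,7,9}: X {2,3,7,8,9}->{2,3,7,8}
Constraint 2 (U < X) on D(U)={2,5,6,7,8,9} D(X)={2,3,7,8}: U {2,5,6,7,8,9}->{2,5,6,7}; X {2,3,7,8}->{3,7,8}
Constraint 3 (X < U) on D(X)={3,7,8} D(U)={2,5,6,7}: X {3,7,8}->{3}; U {2,5,6,7}->{5,6,7}
Constraint 4 (U < V) on D(U)={5,6,7} D(V)={3,5,7,8,9}: V {3,5,7,8,9}->{7,8,9}
So after constraint 4: D(X) = {3}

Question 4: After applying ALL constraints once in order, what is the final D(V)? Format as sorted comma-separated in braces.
Answer: {7,8,9}

Derivation:
Constraint 1 (X < Y) on D(X)={2,3,7,8,9} D(Y)={4,5,6,7,9}: X {2,3,7,8,9}->{2,3,7,8}
Constraint 2 (U < X) on D(U)={2,5,6,7,8,9} D(X)={2,3,7,8}: U {2,5,6,7,8,9}->{2,5,6,7}; X {2,3,7,8}->{3,7,8}
Constraint 3 (X < U) on D(X)={3,7,8} D(U)={2,5,6,7}: X {3,7,8}->{3}; U {2,5,6,7}->{5,6,7}
Constraint 4 (U < V) on D(U)={5,6,7} D(V)={3,5,7,8,9}: V {3,5,7,8,9}->{7,8,9}
So after all 4 constraints: D(V) = {7,8,9}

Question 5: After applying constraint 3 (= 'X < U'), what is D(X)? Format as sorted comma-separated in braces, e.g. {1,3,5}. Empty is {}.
Answer: {3}

Derivation:
Constraint 1 (X < Y) on D(X)={2,3,7,8,9} D(Y)={4,5,6,7,9}: X {2,3,7,8,9}->{2,3,7,8}
Constraint 2 (U < X) on D(U)={2,5,6,7,8,9} D(X)={2,3,7,8}: U {2,5,6,7,8,9}->{2,5,6,7}; X {2,3,7,8}->{3,7,8}
Constraint 3 (X < U) on D(X)={3,7,8} D(U)={2,5,6,7}: X {3,7,8}->{3}; U {2,5,6,7}->{5,6,7}
So after constraint 3: D(X) = {3}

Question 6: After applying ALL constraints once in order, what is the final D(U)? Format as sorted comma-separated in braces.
Constraint 1 (X < Y) on D(X)={2,3,7,8,9} D(Y)={4,5,6,7,9}: X {2,3,7,8,9}->{2,3,7,8}
Constraint 2 (U < X) on D(U)={2,5,6,7,8,9} D(X)={2,3,7,8}: U {2,5,6,7,8,9}->{2,5,6,7}; X {2,3,7,8}->{3,7,8}
Constraint 3 (X < U) on D(X)={3,7,8} D(U)={2,5,6,7}: X {3,7,8}->{3}; U {2,5,6,7}->{5,6,7}
Constraint 4 (U < V) on D(U)={5,6,7} D(V)={3,5,7,8,9}: V {3,5,7,8,9}->{7,8,9}
So after all 4 constraints: D(U) = {5,6,7}

Answer: {5,6,7}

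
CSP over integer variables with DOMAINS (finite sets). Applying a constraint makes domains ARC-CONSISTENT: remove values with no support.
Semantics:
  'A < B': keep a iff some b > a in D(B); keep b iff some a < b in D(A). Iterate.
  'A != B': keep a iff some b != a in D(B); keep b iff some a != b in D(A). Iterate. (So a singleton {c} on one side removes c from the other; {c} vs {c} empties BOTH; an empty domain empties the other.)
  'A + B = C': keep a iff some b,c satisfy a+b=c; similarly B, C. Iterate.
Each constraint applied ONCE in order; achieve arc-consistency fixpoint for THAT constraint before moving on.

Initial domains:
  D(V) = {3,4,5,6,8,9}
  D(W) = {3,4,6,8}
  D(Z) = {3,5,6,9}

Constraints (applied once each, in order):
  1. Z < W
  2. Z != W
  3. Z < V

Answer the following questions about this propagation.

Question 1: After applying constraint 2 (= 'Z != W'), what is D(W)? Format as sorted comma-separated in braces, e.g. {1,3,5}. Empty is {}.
Constraint 1 (Z < W) on D(Z)={3,5,6,9} D(W)={3,4,6,8}: Z {3,5,6,9}->{3,5,6}; W {3,4,6,8}->{4,6,8}
Constraint 2 (Z != W) on D(Z)={3,5,6} D(W)={4,6,8}: no change
So after constraint 2: D(W) = {4,6,8}

Answer: {4,6,8}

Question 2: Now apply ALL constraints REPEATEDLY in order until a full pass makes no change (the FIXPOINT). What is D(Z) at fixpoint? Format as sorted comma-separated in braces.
Answer: {3,5,6}

Derivation:
pass 0 (initial): D(Z)={3,5,6,9}
pass 1: V {3,4,5,6,8,9}->{4,5,6,8,9}; W {3,4,6,8}->{4,6,8}; Z {3,5,6,9}->{3,5,6}
pass 2: no change
Fixpoint after 2 passes: D(Z) = {3,5,6}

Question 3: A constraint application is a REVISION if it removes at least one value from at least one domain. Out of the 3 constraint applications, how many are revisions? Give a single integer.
Constraint 1 (Z < W) on D(Z)={3,5,6,9} D(W)={3,4,6,8}: Z {3,5,6,9}->{3,5,6}; W {3,4,6,8}->{4,6,8} => REVISION
Constraint 2 (Z != W) on D(Z)={3,5,6} D(W)={4,6,8}: no change => not a revision
Constraint 3 (Z < V) on D(Z)={3,5,6} D(V)={3,4,5,6,8,9}: V {3,4,5,6,8,9}->{4,5,6,8,9} => REVISION
Total revisions = 2

Answer: 2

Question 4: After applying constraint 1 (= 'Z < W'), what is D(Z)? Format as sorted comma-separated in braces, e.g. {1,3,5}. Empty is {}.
Constraint 1 (Z < W) on D(Z)={3,5,6,9} D(W)={3,4,6,8}: Z {3,5,6,9}->{3,5,6}; W {3,4,6,8}->{4,6,8}
So after constraint 1: D(Z) = {3,5,6}

Answer: {3,5,6}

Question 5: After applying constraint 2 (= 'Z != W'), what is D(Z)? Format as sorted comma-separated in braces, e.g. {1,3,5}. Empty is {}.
Answer: {3,5,6}

Derivation:
Constraint 1 (Z < W) on D(Z)={3,5,6,9} D(W)={3,4,6,8}: Z {3,5,6,9}->{3,5,6}; W {3,4,6,8}->{4,6,8}
Constraint 2 (Z != W) on D(Z)={3,5,6} D(W)={4,6,8}: no change
So after constraint 2: D(Z) = {3,5,6}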